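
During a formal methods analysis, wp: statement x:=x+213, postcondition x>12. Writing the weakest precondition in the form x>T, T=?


Formula: wp(x:=E, P) = P[E/x] (substitute E for x in postcondition)
Step 1: Postcondition: x>12
Step 2: Substitute x+213 for x: x+213>12
Step 3: Solve for x: x > 12-213 = -201

-201


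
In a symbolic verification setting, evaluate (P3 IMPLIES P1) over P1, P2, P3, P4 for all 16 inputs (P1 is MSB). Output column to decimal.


Formula: (P3 IMPLIES P1) over P1, P2, P3, P4 (16 rows)
Evaluate each row (bits = P1,P2,P3,P4, MSB first):
  row 0 [0000]: (0 IMPLIES 0) -> 1
  row 1 [0001]: (0 IMPLIES 0) -> 1
  row 2 [0010]: (1 IMPLIES 0) -> 0
  row 3 [0011]: (1 IMPLIES 0) -> 0
  row 4 [0100]: (0 IMPLIES 0) -> 1
  row 5 [0101]: (0 IMPLIES 0) -> 1
  row 6 [0110]: (1 IMPLIES 0) -> 0
  row 7 [0111]: (1 IMPLIES 0) -> 0
  row 8 [1000]: (0 IMPLIES 1) -> 1
  row 9 [1001]: (0 IMPLIES 1) -> 1
  row 10 [1010]: (1 IMPLIES 1) -> 1
  row 11 [1011]: (1 IMPLIES 1) -> 1
  row 12 [1100]: (0 IMPLIES 1) -> 1
  row 13 [1101]: (0 IMPLIES 1) -> 1
  row 14 [1110]: (1 IMPLIES 1) -> 1
  row 15 [1111]: (1 IMPLIES 1) -> 1
Full result column, 4 rows per line (P1,P2 fixed per line; P3,P4 runs 00..11 left to right):
  rows 0-3 [P1,P2=00]: 1100  = hex C
  rows 4-7 [P1,P2=01]: 1100  = hex C
  rows 8-11 [P1,P2=10]: 1111  = hex F
  rows 12-15 [P1,P2=11]: 1111  = hex F
Output column (row 0 .. row 15) = 1100110011111111
Output column grouped in 4s = 1100 1100 1111 1111 = 0xCCFF
Convert to decimal digit by digit (value = value*16 + digit):
  C -> 12
  12*16 + 12 (C) = 204
  204*16 + 15 (F) = 3279
  3279*16 + 15 (F) = 52479
Decimal = 52479

52479


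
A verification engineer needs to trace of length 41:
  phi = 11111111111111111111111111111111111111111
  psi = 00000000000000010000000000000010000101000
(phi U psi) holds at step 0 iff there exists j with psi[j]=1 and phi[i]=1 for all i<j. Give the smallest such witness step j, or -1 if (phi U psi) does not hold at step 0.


(phi U psi) at 0: need smallest j with psi[j]=1 and phi[i]=1 for all i in [0,j).
Scan from step 0:
  step 0: phi=1, psi=0 -> continue
  step 1: phi=1, psi=0 -> continue
  step 2: phi=1, psi=0 -> continue
  step 3: phi=1, psi=0 -> continue
  step 15: psi=1 and phi held for [0,15) -> witness found
Witness step = 15

15


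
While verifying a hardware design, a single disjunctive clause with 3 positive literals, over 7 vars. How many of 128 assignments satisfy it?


Step 1: Total=2^7=128
Step 2: Unsat when all 3 false: 2^4=16
Step 3: Sat=128-16=112

112


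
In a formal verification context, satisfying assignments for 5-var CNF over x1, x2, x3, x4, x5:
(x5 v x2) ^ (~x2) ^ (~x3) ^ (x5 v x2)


CNF with 4 clauses over 5 vars (32 assignments).
An assignment satisfies CNF iff every clause has >=1 true literal.
Check each row (bits = x1,x2,x3,x4,x5; clause T/F shown):
  row 0 [00000]: clauses=FTTF -> 0
  row 1 [00001]: clauses=TTTT -> 1
  row 2 [00010]: clauses=FTTF -> 0
  row 3 [00011]: clauses=TTTT -> 1
  row 4 [00100]: clauses=FTFF -> 0
  row 5 [00101]: clauses=TTFT -> 0
  row 6 [00110]: clauses=FTFF -> 0
  row 7 [00111]: clauses=TTFT -> 0
  row 8 [01000]: clauses=TFTT -> 0
  row 9 [01001]: clauses=TFTT -> 0
  row 10 [01010]: clauses=TFTT -> 0
  row 11 [01011]: clauses=TFTT -> 0
  row 12 [01100]: clauses=TFFT -> 0
  row 13 [01101]: clauses=TFFT -> 0
  row 14 [01110]: clauses=TFFT -> 0
  row 15 [01111]: clauses=TFFT -> 0
  row 16 [10000]: clauses=FTTF -> 0
  row 17 [10001]: clauses=TTTT -> 1
  row 18 [10010]: clauses=FTTF -> 0
  row 19 [10011]: clauses=TTTT -> 1
  row 20 [10100]: clauses=FTFF -> 0
  row 21 [10101]: clauses=TTFT -> 0
  row 22 [10110]: clauses=FTFF -> 0
  row 23 [10111]: clauses=TTFT -> 0
  row 24 [11000]: clauses=TFTT -> 0
  row 25 [11001]: clauses=TFTT -> 0
  row 26 [11010]: clauses=TFTT -> 0
  row 27 [11011]: clauses=TFTT -> 0
  row 28 [11100]: clauses=TFFT -> 0
  row 29 [11101]: clauses=TFFT -> 0
  row 30 [11110]: clauses=TFFT -> 0
  row 31 [11111]: clauses=TFFT -> 0
Full result column, 8 rows per line (x1,x2 fixed per line; x3,x4,x5 runs 000..111 left to right):
  rows 0-7 [x1,x2=00]: 01010000  (ones: 2)
  rows 8-15 [x1,x2=01]: 00000000  (ones: 0)
  rows 16-23 [x1,x2=10]: 01010000  (ones: 2)
  rows 24-31 [x1,x2=11]: 00000000  (ones: 0)
Satisfying assignments = 2+0+2+0 = 4

4


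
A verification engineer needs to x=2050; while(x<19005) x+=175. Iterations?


Step 1: x goes from 2050 toward 19005 by 175; the body runs while x<19005, so iterations = ceil((bound-start)/step)
Step 2: Distance=16955
Step 3: ceil(16955/175)=97

97


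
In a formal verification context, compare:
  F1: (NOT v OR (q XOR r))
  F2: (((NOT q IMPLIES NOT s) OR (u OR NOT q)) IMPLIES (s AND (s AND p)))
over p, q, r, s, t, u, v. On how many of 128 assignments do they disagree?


F1 = (NOT v OR (q XOR r))
F2 = (((NOT q IMPLIES NOT s) OR (u OR NOT q)) IMPLIES (s AND (s AND p)))
Evaluate both on each of 128 rows (bits = p,q,r,s,t,u,v):
  row 0 [0000000]: F1=1 F2=0 (differ) -> 1
  row 1 [0000001]: F1=0 F2=0 -> 0
  row 2 [0000010]: F1=1 F2=0 (differ) -> 1
  row 3 [0000011]: F1=0 F2=0 -> 0
  row 4 [0000100]: F1=1 F2=0 (differ) -> 1
  (every remaining row is evaluated the same way; all 128 results are listed next)
Full result column, 8 rows per line (p,q,r,s fixed per line; t,u,v runs 000..111 left to right):
  rows 0-7 [p,q,r,s=0000]: 10101010  (ones: 4)
  rows 8-15 [p,q,r,s=0001]: 10101010  (ones: 4)
  rows 16-23 [p,q,r,s=0010]: 11111111  (ones: 8)
  rows 24-31 [p,q,r,s=0011]: 11111111  (ones: 8)
  rows 32-39 [p,q,r,s=0100]: 11111111  (ones: 8)
  rows 40-47 [p,q,r,s=0101]: 11111111  (ones: 8)
  rows 48-55 [p,q,r,s=0110]: 10101010  (ones: 4)
  rows 56-63 [p,q,r,s=0111]: 10101010  (ones: 4)
  rows 64-71 [p,q,r,s=1000]: 10101010  (ones: 4)
  rows 72-79 [p,q,r,s=1001]: 01010101  (ones: 4)
  rows 80-87 [p,q,r,s=1010]: 11111111  (ones: 8)
  rows 88-95 [p,q,r,s=1011]: 00000000  (ones: 0)
  rows 96-103 [p,q,r,s=1100]: 11111111  (ones: 8)
  rows 104-111 [p,q,r,s=1101]: 00000000  (ones: 0)
  rows 112-119 [p,q,r,s=1110]: 10101010  (ones: 4)
  rows 120-127 [p,q,r,s=1111]: 01010101  (ones: 4)
Disagreements = 4+4+8+8+8+8+4+4+4+4+8+0+8+0+4+4 = 80

80


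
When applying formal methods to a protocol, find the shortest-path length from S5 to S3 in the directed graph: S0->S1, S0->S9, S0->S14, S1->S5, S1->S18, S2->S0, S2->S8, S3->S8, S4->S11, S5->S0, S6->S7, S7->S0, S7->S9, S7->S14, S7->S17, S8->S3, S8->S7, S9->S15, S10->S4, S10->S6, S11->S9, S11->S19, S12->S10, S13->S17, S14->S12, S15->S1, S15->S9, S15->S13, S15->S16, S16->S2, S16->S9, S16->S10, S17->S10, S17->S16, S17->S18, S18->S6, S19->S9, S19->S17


BFS layer-by-layer from S5:
  dist 0: {S5}
  dist 1: {S0}
  dist 2: {S1, S9, S14}
  dist 3: {S12, S15, S18}
  dist 4: {S6, S10, S13, S16}
  dist 5: {S2, S4, S7, S17}
  dist 6: {S8, S11}
  dist 7: {S3, S19}
  -> S3 reached at distance 7
Shortest path length = 7

7


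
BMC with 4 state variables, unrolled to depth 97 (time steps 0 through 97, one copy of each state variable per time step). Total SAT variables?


BMC unrolls to depth k, creating one copy of each state var for steps 0..k.
Step count = 97 + 1 = 98 (steps 0 through 97)
Vars per step = 4
Total = 4 * 98 = 392

392


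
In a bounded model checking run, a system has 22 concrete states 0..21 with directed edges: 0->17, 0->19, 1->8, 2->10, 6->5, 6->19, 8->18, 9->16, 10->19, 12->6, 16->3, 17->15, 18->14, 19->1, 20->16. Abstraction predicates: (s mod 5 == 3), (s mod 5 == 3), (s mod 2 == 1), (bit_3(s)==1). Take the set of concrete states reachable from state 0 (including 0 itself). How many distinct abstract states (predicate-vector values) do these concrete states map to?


BFS from 0:
Concrete reachable: {0, 1, 8, 14, 15, 17, 18, 19}
Abstract via predicates (s mod 5 == 3), (s mod 5 == 3), (s mod 2 == 1), (bit_3(s)==1):
  (0,0,0,0) <- {0}
  (0,0,0,1) <- {14}
  (0,0,1,0) <- {1, 17, 19}
  (0,0,1,1) <- {15}
  (1,1,0,0) <- {18}
  (1,1,0,1) <- {8}
Distinct abstract states = 6

6


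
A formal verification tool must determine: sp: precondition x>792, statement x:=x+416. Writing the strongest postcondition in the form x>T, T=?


Formula: sp(P, x:=E) = exists old_x. (x = E[old_x/x]) AND P[old_x/x] (old_x is the value of x before the assignment; eliminate old_x by solving x = E[old_x/x] for old_x)
Step 1: Precondition P: x>792, i.e. old_x > 792
Step 2: Assignment gives x = old_x + 416, so old_x = x - 416
Step 3: Substitute into P: x - 416 > 792
Step 4: Simplify: x > 792+416 = 1208

1208


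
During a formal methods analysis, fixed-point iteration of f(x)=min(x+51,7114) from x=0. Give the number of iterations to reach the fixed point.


Step 1: x=0, cap=7114, increment=51
Step 2: x grows by 51 each step until capped at 7114; fixed point is x=7114
Step 3: iterations = ceil(7114/51) = 140

140


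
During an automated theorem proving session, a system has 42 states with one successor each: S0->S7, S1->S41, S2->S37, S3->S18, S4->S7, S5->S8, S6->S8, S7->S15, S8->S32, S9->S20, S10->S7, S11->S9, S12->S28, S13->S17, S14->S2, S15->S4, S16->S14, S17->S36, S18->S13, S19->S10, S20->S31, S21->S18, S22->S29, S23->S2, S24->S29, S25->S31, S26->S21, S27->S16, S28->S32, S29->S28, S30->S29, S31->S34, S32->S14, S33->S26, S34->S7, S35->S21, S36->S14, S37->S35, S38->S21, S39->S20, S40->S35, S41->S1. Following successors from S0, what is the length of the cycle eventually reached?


Trace from S0 until a state repeats:
  S0 -> S7 -> S15 -> S4 -> S7
S7 first seen at step 1, revisited at step 4.
Cycle length = 4 - 1 = 3

3


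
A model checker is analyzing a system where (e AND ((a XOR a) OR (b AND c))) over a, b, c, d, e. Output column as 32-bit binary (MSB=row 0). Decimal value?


Formula: (e AND ((a XOR a) OR (b AND c))) over a, b, c, d, e (32 rows)
Evaluate each row (bits = a,b,c,d,e, MSB first):
  row 0 [00000]: (0 AND ((0 XOR 0) OR (0 AND 0))) -> 0
  row 1 [00001]: (1 AND ((0 XOR 0) OR (0 AND 0))) -> 0
  row 2 [00010]: (0 AND ((0 XOR 0) OR (0 AND 0))) -> 0
  row 3 [00011]: (1 AND ((0 XOR 0) OR (0 AND 0))) -> 0
  row 4 [00100]: (0 AND ((0 XOR 0) OR (0 AND 1))) -> 0
  row 5 [00101]: (1 AND ((0 XOR 0) OR (0 AND 1))) -> 0
  row 6 [00110]: (0 AND ((0 XOR 0) OR (0 AND 1))) -> 0
  row 7 [00111]: (1 AND ((0 XOR 0) OR (0 AND 1))) -> 0
  row 8 [01000]: (0 AND ((0 XOR 0) OR (1 AND 0))) -> 0
  row 9 [01001]: (1 AND ((0 XOR 0) OR (1 AND 0))) -> 0
  row 10 [01010]: (0 AND ((0 XOR 0) OR (1 AND 0))) -> 0
  row 11 [01011]: (1 AND ((0 XOR 0) OR (1 AND 0))) -> 0
  row 12 [01100]: (0 AND ((0 XOR 0) OR (1 AND 1))) -> 0
  row 13 [01101]: (1 AND ((0 XOR 0) OR (1 AND 1))) -> 1
  row 14 [01110]: (0 AND ((0 XOR 0) OR (1 AND 1))) -> 0
  row 15 [01111]: (1 AND ((0 XOR 0) OR (1 AND 1))) -> 1
  row 16 [10000]: (0 AND ((1 XOR 1) OR (0 AND 0))) -> 0
  row 17 [10001]: (1 AND ((1 XOR 1) OR (0 AND 0))) -> 0
  row 18 [10010]: (0 AND ((1 XOR 1) OR (0 AND 0))) -> 0
  row 19 [10011]: (1 AND ((1 XOR 1) OR (0 AND 0))) -> 0
  row 20 [10100]: (0 AND ((1 XOR 1) OR (0 AND 1))) -> 0
  row 21 [10101]: (1 AND ((1 XOR 1) OR (0 AND 1))) -> 0
  row 22 [10110]: (0 AND ((1 XOR 1) OR (0 AND 1))) -> 0
  row 23 [10111]: (1 AND ((1 XOR 1) OR (0 AND 1))) -> 0
  row 24 [11000]: (0 AND ((1 XOR 1) OR (1 AND 0))) -> 0
  row 25 [11001]: (1 AND ((1 XOR 1) OR (1 AND 0))) -> 0
  row 26 [11010]: (0 AND ((1 XOR 1) OR (1 AND 0))) -> 0
  row 27 [11011]: (1 AND ((1 XOR 1) OR (1 AND 0))) -> 0
  row 28 [11100]: (0 AND ((1 XOR 1) OR (1 AND 1))) -> 0
  row 29 [11101]: (1 AND ((1 XOR 1) OR (1 AND 1))) -> 1
  row 30 [11110]: (0 AND ((1 XOR 1) OR (1 AND 1))) -> 0
  row 31 [11111]: (1 AND ((1 XOR 1) OR (1 AND 1))) -> 1
Full result column, 4 rows per line (a,b,c fixed per line; d,e runs 00..11 left to right):
  rows 0-3 [a,b,c=000]: 0000  = hex 0
  rows 4-7 [a,b,c=001]: 0000  = hex 0
  rows 8-11 [a,b,c=010]: 0000  = hex 0
  rows 12-15 [a,b,c=011]: 0101  = hex 5
  rows 16-19 [a,b,c=100]: 0000  = hex 0
  rows 20-23 [a,b,c=101]: 0000  = hex 0
  rows 24-27 [a,b,c=110]: 0000  = hex 0
  rows 28-31 [a,b,c=111]: 0101  = hex 5
Output column (row 0 .. row 31) = 00000000000001010000000000000101
Output column grouped in 4s = 0000 0000 0000 0101 0000 0000 0000 0101 = 0x00050005
Convert to decimal digit by digit (value = value*16 + digit):
  0 -> 0
  0*16 + 0 = 0
  0*16 + 0 = 0
  0*16 + 5 = 5
  5*16 + 0 = 80
  80*16 + 0 = 1280
  1280*16 + 0 = 20480
  20480*16 + 5 = 327685
Decimal = 327685

327685


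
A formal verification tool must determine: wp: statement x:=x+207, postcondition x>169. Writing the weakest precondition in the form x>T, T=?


Formula: wp(x:=E, P) = P[E/x] (substitute E for x in postcondition)
Step 1: Postcondition: x>169
Step 2: Substitute x+207 for x: x+207>169
Step 3: Solve for x: x > 169-207 = -38

-38


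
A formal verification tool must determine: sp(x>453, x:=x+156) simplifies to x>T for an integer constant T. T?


Formula: sp(P, x:=E) = exists old_x. (x = E[old_x/x]) AND P[old_x/x] (old_x is the value of x before the assignment; eliminate old_x by solving x = E[old_x/x] for old_x)
Step 1: Precondition P: x>453, i.e. old_x > 453
Step 2: Assignment gives x = old_x + 156, so old_x = x - 156
Step 3: Substitute into P: x - 156 > 453
Step 4: Simplify: x > 453+156 = 609

609


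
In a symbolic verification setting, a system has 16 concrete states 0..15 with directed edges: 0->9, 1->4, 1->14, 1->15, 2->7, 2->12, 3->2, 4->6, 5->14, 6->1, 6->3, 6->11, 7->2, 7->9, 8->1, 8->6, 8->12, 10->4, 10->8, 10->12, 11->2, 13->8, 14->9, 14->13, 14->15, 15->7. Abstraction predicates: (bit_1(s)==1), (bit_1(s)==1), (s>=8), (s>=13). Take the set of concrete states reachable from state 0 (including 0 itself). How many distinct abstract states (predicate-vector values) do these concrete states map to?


BFS from 0:
Concrete reachable: {0, 9}
Abstract via predicates (bit_1(s)==1), (bit_1(s)==1), (s>=8), (s>=13):
  (0,0,0,0) <- {0}
  (0,0,1,0) <- {9}
Distinct abstract states = 2

2


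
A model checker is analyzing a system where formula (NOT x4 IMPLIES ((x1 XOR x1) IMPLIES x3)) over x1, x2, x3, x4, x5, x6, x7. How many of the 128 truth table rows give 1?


Formula: (NOT x4 IMPLIES ((x1 XOR x1) IMPLIES x3)) over 7 vars (128 rows)
Evaluate each row (x1, x2, x3, x4, x5, x6, x7 as bits, MSB first):
  row 0 [0000000]: (NOT 0 IMPLIES ((0 XOR 0) IMPLIES 0)) -> 1
  row 1 [0000001]: (NOT 0 IMPLIES ((0 XOR 0) IMPLIES 0)) -> 1
  row 2 [0000010]: (NOT 0 IMPLIES ((0 XOR 0) IMPLIES 0)) -> 1
  row 3 [0000011]: (NOT 0 IMPLIES ((0 XOR 0) IMPLIES 0)) -> 1
  row 4 [0000100]: (NOT 0 IMPLIES ((0 XOR 0) IMPLIES 0)) -> 1
  (every remaining row is evaluated the same way; all 128 results are listed next)
Full result column, 8 rows per line (x1,x2,x3,x4 fixed per line; x5,x6,x7 runs 000..111 left to right):
  rows 0-7 [x1,x2,x3,x4=0000]: 11111111  (ones: 8)
  rows 8-15 [x1,x2,x3,x4=0001]: 11111111  (ones: 8)
  rows 16-23 [x1,x2,x3,x4=0010]: 11111111  (ones: 8)
  rows 24-31 [x1,x2,x3,x4=0011]: 11111111  (ones: 8)
  rows 32-39 [x1,x2,x3,x4=0100]: 11111111  (ones: 8)
  rows 40-47 [x1,x2,x3,x4=0101]: 11111111  (ones: 8)
  rows 48-55 [x1,x2,x3,x4=0110]: 11111111  (ones: 8)
  rows 56-63 [x1,x2,x3,x4=0111]: 11111111  (ones: 8)
  rows 64-71 [x1,x2,x3,x4=1000]: 11111111  (ones: 8)
  rows 72-79 [x1,x2,x3,x4=1001]: 11111111  (ones: 8)
  rows 80-87 [x1,x2,x3,x4=1010]: 11111111  (ones: 8)
  rows 88-95 [x1,x2,x3,x4=1011]: 11111111  (ones: 8)
  rows 96-103 [x1,x2,x3,x4=1100]: 11111111  (ones: 8)
  rows 104-111 [x1,x2,x3,x4=1101]: 11111111  (ones: 8)
  rows 112-119 [x1,x2,x3,x4=1110]: 11111111  (ones: 8)
  rows 120-127 [x1,x2,x3,x4=1111]: 11111111  (ones: 8)
Count of 1-rows = 8+8+8+8+8+8+8+8+8+8+8+8+8+8+8+8 = 128

128


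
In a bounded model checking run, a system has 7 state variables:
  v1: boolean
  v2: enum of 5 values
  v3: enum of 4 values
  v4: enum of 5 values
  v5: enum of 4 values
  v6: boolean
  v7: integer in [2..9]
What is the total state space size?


State space = product of domain sizes of all variables.
Domain sizes:
  v1 (boolean): 2
  v2 (enum of 5 values): 5
  v3 (enum of 4 values): 4
  v4 (enum of 5 values): 5
  v5 (enum of 4 values): 4
  v6 (boolean): 2
  v7 (integer in [2..9]): 8
Product = 2 * 5 * 4 * 5 * 4 * 2 * 8 = 12800

12800


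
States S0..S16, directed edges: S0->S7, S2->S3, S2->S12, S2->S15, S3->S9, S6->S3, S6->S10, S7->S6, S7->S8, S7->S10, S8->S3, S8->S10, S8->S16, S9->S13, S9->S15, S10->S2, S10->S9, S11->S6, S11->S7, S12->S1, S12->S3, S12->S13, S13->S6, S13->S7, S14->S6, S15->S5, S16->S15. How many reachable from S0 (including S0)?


BFS from S0:
  layer 0: {S0}
  layer 1: {S7}
  layer 2: {S6, S8, S10}
  layer 3: {S2, S3, S9, S16}
  layer 4: {S12, S13, S15}
  layer 5: {S1, S5}
Reachable set: {S0, S1, S2, S3, S5, S6, S7, S8, S9, S10, S12, S13, S15, S16}
Count = 14

14


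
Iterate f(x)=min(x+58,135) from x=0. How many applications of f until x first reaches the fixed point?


Step 1: x=0, cap=135, increment=58
Step 2: x grows by 58 each step until capped at 135; fixed point is x=135
Step 3: iterations = ceil(135/58) = 3

3


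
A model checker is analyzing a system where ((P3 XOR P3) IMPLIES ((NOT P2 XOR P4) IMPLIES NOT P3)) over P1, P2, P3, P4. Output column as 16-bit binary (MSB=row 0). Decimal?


Formula: ((P3 XOR P3) IMPLIES ((NOT P2 XOR P4) IMPLIES NOT P3)) over P1, P2, P3, P4 (16 rows)
Evaluate each row (bits = P1,P2,P3,P4, MSB first):
  row 0 [0000]: ((0 XOR 0) IMPLIES ((NOT 0 XOR 0) IMPLIES NOT 0)) -> 1
  row 1 [0001]: ((0 XOR 0) IMPLIES ((NOT 0 XOR 1) IMPLIES NOT 0)) -> 1
  row 2 [0010]: ((1 XOR 1) IMPLIES ((NOT 0 XOR 0) IMPLIES NOT 1)) -> 1
  row 3 [0011]: ((1 XOR 1) IMPLIES ((NOT 0 XOR 1) IMPLIES NOT 1)) -> 1
  row 4 [0100]: ((0 XOR 0) IMPLIES ((NOT 1 XOR 0) IMPLIES NOT 0)) -> 1
  row 5 [0101]: ((0 XOR 0) IMPLIES ((NOT 1 XOR 1) IMPLIES NOT 0)) -> 1
  row 6 [0110]: ((1 XOR 1) IMPLIES ((NOT 1 XOR 0) IMPLIES NOT 1)) -> 1
  row 7 [0111]: ((1 XOR 1) IMPLIES ((NOT 1 XOR 1) IMPLIES NOT 1)) -> 1
  row 8 [1000]: ((0 XOR 0) IMPLIES ((NOT 0 XOR 0) IMPLIES NOT 0)) -> 1
  row 9 [1001]: ((0 XOR 0) IMPLIES ((NOT 0 XOR 1) IMPLIES NOT 0)) -> 1
  row 10 [1010]: ((1 XOR 1) IMPLIES ((NOT 0 XOR 0) IMPLIES NOT 1)) -> 1
  row 11 [1011]: ((1 XOR 1) IMPLIES ((NOT 0 XOR 1) IMPLIES NOT 1)) -> 1
  row 12 [1100]: ((0 XOR 0) IMPLIES ((NOT 1 XOR 0) IMPLIES NOT 0)) -> 1
  row 13 [1101]: ((0 XOR 0) IMPLIES ((NOT 1 XOR 1) IMPLIES NOT 0)) -> 1
  row 14 [1110]: ((1 XOR 1) IMPLIES ((NOT 1 XOR 0) IMPLIES NOT 1)) -> 1
  row 15 [1111]: ((1 XOR 1) IMPLIES ((NOT 1 XOR 1) IMPLIES NOT 1)) -> 1
Full result column, 4 rows per line (P1,P2 fixed per line; P3,P4 runs 00..11 left to right):
  rows 0-3 [P1,P2=00]: 1111  = hex F
  rows 4-7 [P1,P2=01]: 1111  = hex F
  rows 8-11 [P1,P2=10]: 1111  = hex F
  rows 12-15 [P1,P2=11]: 1111  = hex F
Output column (row 0 .. row 15) = 1111111111111111
Output column grouped in 4s = 1111 1111 1111 1111 = 0xFFFF
Convert to decimal digit by digit (value = value*16 + digit):
  F -> 15
  15*16 + 15 (F) = 255
  255*16 + 15 (F) = 4095
  4095*16 + 15 (F) = 65535
Decimal = 65535

65535


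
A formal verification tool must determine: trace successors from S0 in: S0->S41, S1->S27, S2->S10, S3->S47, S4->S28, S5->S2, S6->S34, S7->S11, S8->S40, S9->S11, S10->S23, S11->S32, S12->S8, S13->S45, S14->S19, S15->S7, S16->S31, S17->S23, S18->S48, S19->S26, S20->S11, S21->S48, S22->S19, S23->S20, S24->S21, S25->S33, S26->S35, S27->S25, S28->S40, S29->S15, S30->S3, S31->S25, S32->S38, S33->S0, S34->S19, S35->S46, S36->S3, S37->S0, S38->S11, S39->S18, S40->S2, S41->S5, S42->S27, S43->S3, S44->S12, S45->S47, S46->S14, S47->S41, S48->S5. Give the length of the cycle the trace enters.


Trace from S0 until a state repeats:
  S0 -> S41 -> S5 -> S2 -> S10 -> S23 -> S20 -> S11 -> S32 -> S38 -> S11
S11 first seen at step 7, revisited at step 10.
Cycle length = 10 - 7 = 3

3


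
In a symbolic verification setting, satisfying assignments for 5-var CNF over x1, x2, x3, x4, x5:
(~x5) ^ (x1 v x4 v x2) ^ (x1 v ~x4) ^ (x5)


CNF with 4 clauses over 5 vars (32 assignments).
An assignment satisfies CNF iff every clause has >=1 true literal.
Check each row (bits = x1,x2,x3,x4,x5; clause T/F shown):
  row 0 [00000]: clauses=TFTF -> 0
  row 1 [00001]: clauses=FFTT -> 0
  row 2 [00010]: clauses=TTFF -> 0
  row 3 [00011]: clauses=FTFT -> 0
  row 4 [00100]: clauses=TFTF -> 0
  row 5 [00101]: clauses=FFTT -> 0
  row 6 [00110]: clauses=TTFF -> 0
  row 7 [00111]: clauses=FTFT -> 0
  row 8 [01000]: clauses=TTTF -> 0
  row 9 [01001]: clauses=FTTT -> 0
  row 10 [01010]: clauses=TTFF -> 0
  row 11 [01011]: clauses=FTFT -> 0
  row 12 [01100]: clauses=TTTF -> 0
  row 13 [01101]: clauses=FTTT -> 0
  row 14 [01110]: clauses=TTFF -> 0
  row 15 [01111]: clauses=FTFT -> 0
  row 16 [10000]: clauses=TTTF -> 0
  row 17 [10001]: clauses=FTTT -> 0
  row 18 [10010]: clauses=TTTF -> 0
  row 19 [10011]: clauses=FTTT -> 0
  row 20 [10100]: clauses=TTTF -> 0
  row 21 [10101]: clauses=FTTT -> 0
  row 22 [10110]: clauses=TTTF -> 0
  row 23 [10111]: clauses=FTTT -> 0
  row 24 [11000]: clauses=TTTF -> 0
  row 25 [11001]: clauses=FTTT -> 0
  row 26 [11010]: clauses=TTTF -> 0
  row 27 [11011]: clauses=FTTT -> 0
  row 28 [11100]: clauses=TTTF -> 0
  row 29 [11101]: clauses=FTTT -> 0
  row 30 [11110]: clauses=TTTF -> 0
  row 31 [11111]: clauses=FTTT -> 0
Full result column, 8 rows per line (x1,x2 fixed per line; x3,x4,x5 runs 000..111 left to right):
  rows 0-7 [x1,x2=00]: 00000000  (ones: 0)
  rows 8-15 [x1,x2=01]: 00000000  (ones: 0)
  rows 16-23 [x1,x2=10]: 00000000  (ones: 0)
  rows 24-31 [x1,x2=11]: 00000000  (ones: 0)
Satisfying assignments = 0+0+0+0 = 0

0


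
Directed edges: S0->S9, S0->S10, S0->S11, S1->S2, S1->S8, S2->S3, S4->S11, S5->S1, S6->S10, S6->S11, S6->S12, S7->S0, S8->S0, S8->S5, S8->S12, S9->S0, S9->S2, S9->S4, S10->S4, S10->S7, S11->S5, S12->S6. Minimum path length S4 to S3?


BFS layer-by-layer from S4:
  dist 0: {S4}
  dist 1: {S11}
  dist 2: {S5}
  dist 3: {S1}
  dist 4: {S2, S8}
  dist 5: {S0, S3, S12}
  -> S3 reached at distance 5
Shortest path length = 5

5


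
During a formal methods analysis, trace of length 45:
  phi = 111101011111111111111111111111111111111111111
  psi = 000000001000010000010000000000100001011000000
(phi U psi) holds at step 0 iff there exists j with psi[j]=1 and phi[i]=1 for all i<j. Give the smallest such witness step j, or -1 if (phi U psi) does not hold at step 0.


(phi U psi) at 0: need smallest j with psi[j]=1 and phi[i]=1 for all i in [0,j).
Scan from step 0:
  step 0: phi=1, psi=0 -> continue
  step 1: phi=1, psi=0 -> continue
  step 2: phi=1, psi=0 -> continue
  step 3: phi=1, psi=0 -> continue
  step 4: phi=0 -> phi-prefix broken from here
  step 8: psi=1 but phi already failed -> not a witness
  step 13: psi=1 but phi already failed -> not a witness
  step 19: psi=1 but phi already failed -> not a witness
  step 30: psi=1 but phi already failed -> not a witness
  step 35: psi=1 but phi already failed -> not a witness
  step 37: psi=1 but phi already failed -> not a witness
  step 38: psi=1 but phi already failed -> not a witness
  end of trace: no witness -> -1
Witness step = -1

-1


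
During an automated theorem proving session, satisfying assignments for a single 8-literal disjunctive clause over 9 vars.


Step 1: Total=2^9=512
Step 2: Unsat when all 8 false: 2^1=2
Step 3: Sat=512-2=510

510


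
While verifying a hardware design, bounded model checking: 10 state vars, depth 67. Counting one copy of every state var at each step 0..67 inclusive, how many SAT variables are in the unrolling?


BMC unrolls to depth k, creating one copy of each state var for steps 0..k.
Step count = 67 + 1 = 68 (steps 0 through 67)
Vars per step = 10
Total = 10 * 68 = 680

680


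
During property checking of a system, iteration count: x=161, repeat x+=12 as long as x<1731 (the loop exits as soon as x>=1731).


Step 1: x goes from 161 toward 1731 by 12; the body runs while x<1731, so iterations = ceil((bound-start)/step)
Step 2: Distance=1570
Step 3: ceil(1570/12)=131

131


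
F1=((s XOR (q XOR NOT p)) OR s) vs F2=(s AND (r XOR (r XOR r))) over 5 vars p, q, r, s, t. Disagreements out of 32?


F1 = ((s XOR (q XOR NOT p)) OR s)
F2 = (s AND (r XOR (r XOR r)))
Evaluate both on each of 32 rows (bits = p,q,r,s,t):
  row 0 [00000]: F1=1 F2=0 (differ) -> 1
  row 1 [00001]: F1=1 F2=0 (differ) -> 1
  row 2 [00010]: F1=1 F2=0 (differ) -> 1
  row 3 [00011]: F1=1 F2=0 (differ) -> 1
  row 4 [00100]: F1=1 F2=0 (differ) -> 1
  row 5 [00101]: F1=1 F2=0 (differ) -> 1
  row 6 [00110]: F1=1 F2=1 -> 0
  row 7 [00111]: F1=1 F2=1 -> 0
  row 8 [01000]: F1=0 F2=0 -> 0
  row 9 [01001]: F1=0 F2=0 -> 0
  row 10 [01010]: F1=1 F2=0 (differ) -> 1
  row 11 [01011]: F1=1 F2=0 (differ) -> 1
  row 12 [01100]: F1=0 F2=0 -> 0
  row 13 [01101]: F1=0 F2=0 -> 0
  row 14 [01110]: F1=1 F2=1 -> 0
  row 15 [01111]: F1=1 F2=1 -> 0
  row 16 [10000]: F1=0 F2=0 -> 0
  row 17 [10001]: F1=0 F2=0 -> 0
  row 18 [10010]: F1=1 F2=0 (differ) -> 1
  row 19 [10011]: F1=1 F2=0 (differ) -> 1
  row 20 [10100]: F1=0 F2=0 -> 0
  row 21 [10101]: F1=0 F2=0 -> 0
  row 22 [10110]: F1=1 F2=1 -> 0
  row 23 [10111]: F1=1 F2=1 -> 0
  row 24 [11000]: F1=1 F2=0 (differ) -> 1
  row 25 [11001]: F1=1 F2=0 (differ) -> 1
  row 26 [11010]: F1=1 F2=0 (differ) -> 1
  row 27 [11011]: F1=1 F2=0 (differ) -> 1
  row 28 [11100]: F1=1 F2=0 (differ) -> 1
  row 29 [11101]: F1=1 F2=0 (differ) -> 1
  row 30 [11110]: F1=1 F2=1 -> 0
  row 31 [11111]: F1=1 F2=1 -> 0
Full result column, 8 rows per line (p,q fixed per line; r,s,t runs 000..111 left to right):
  rows 0-7 [p,q=00]: 11111100  (ones: 6)
  rows 8-15 [p,q=01]: 00110000  (ones: 2)
  rows 16-23 [p,q=10]: 00110000  (ones: 2)
  rows 24-31 [p,q=11]: 11111100  (ones: 6)
Disagreements = 6+2+2+6 = 16

16


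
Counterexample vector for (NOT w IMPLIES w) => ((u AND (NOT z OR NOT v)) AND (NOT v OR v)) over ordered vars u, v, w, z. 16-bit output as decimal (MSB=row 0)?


F1 = (NOT w IMPLIES w)
F2 = ((u AND (NOT z OR NOT v)) AND (NOT v OR v))
Counterexample to F1=>F2 is where F1=1 and F2=0.
Evaluate each row (bits = u,v,w,z, MSB first):
  row 0 [0000]: F1=0 F2=0 -> F1&~F2 -> 0
  row 1 [0001]: F1=0 F2=0 -> F1&~F2 -> 0
  row 2 [0010]: F1=1 F2=0 -> F1&~F2 -> 1
  row 3 [0011]: F1=1 F2=0 -> F1&~F2 -> 1
  row 4 [0100]: F1=0 F2=0 -> F1&~F2 -> 0
  row 5 [0101]: F1=0 F2=0 -> F1&~F2 -> 0
  row 6 [0110]: F1=1 F2=0 -> F1&~F2 -> 1
  row 7 [0111]: F1=1 F2=0 -> F1&~F2 -> 1
  row 8 [1000]: F1=0 F2=1 -> F1&~F2 -> 0
  row 9 [1001]: F1=0 F2=1 -> F1&~F2 -> 0
  row 10 [1010]: F1=1 F2=1 -> F1&~F2 -> 0
  row 11 [1011]: F1=1 F2=1 -> F1&~F2 -> 0
  row 12 [1100]: F1=0 F2=1 -> F1&~F2 -> 0
  row 13 [1101]: F1=0 F2=0 -> F1&~F2 -> 0
  row 14 [1110]: F1=1 F2=1 -> F1&~F2 -> 0
  row 15 [1111]: F1=1 F2=0 -> F1&~F2 -> 1
Full result column, 4 rows per line (u,v fixed per line; w,z runs 00..11 left to right):
  rows 0-3 [u,v=00]: 0011  = hex 3
  rows 4-7 [u,v=01]: 0011  = hex 3
  rows 8-11 [u,v=10]: 0000  = hex 0
  rows 12-15 [u,v=11]: 0001  = hex 1
Counterexample vector (row 0 .. row 15) = 0011001100000001
Output column grouped in 4s = 0011 0011 0000 0001 = 0x3301
Convert to decimal digit by digit (value = value*16 + digit):
  3 -> 3
  3*16 + 3 = 51
  51*16 + 0 = 816
  816*16 + 1 = 13057
Decimal = 13057

13057


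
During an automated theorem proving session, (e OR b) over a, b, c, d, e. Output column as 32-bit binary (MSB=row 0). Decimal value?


Formula: (e OR b) over a, b, c, d, e (32 rows)
Evaluate each row (bits = a,b,c,d,e, MSB first):
  row 0 [00000]: (0 OR 0) -> 0
  row 1 [00001]: (1 OR 0) -> 1
  row 2 [00010]: (0 OR 0) -> 0
  row 3 [00011]: (1 OR 0) -> 1
  row 4 [00100]: (0 OR 0) -> 0
  row 5 [00101]: (1 OR 0) -> 1
  row 6 [00110]: (0 OR 0) -> 0
  row 7 [00111]: (1 OR 0) -> 1
  row 8 [01000]: (0 OR 1) -> 1
  row 9 [01001]: (1 OR 1) -> 1
  row 10 [01010]: (0 OR 1) -> 1
  row 11 [01011]: (1 OR 1) -> 1
  row 12 [01100]: (0 OR 1) -> 1
  row 13 [01101]: (1 OR 1) -> 1
  row 14 [01110]: (0 OR 1) -> 1
  row 15 [01111]: (1 OR 1) -> 1
  row 16 [10000]: (0 OR 0) -> 0
  row 17 [10001]: (1 OR 0) -> 1
  row 18 [10010]: (0 OR 0) -> 0
  row 19 [10011]: (1 OR 0) -> 1
  row 20 [10100]: (0 OR 0) -> 0
  row 21 [10101]: (1 OR 0) -> 1
  row 22 [10110]: (0 OR 0) -> 0
  row 23 [10111]: (1 OR 0) -> 1
  row 24 [11000]: (0 OR 1) -> 1
  row 25 [11001]: (1 OR 1) -> 1
  row 26 [11010]: (0 OR 1) -> 1
  row 27 [11011]: (1 OR 1) -> 1
  row 28 [11100]: (0 OR 1) -> 1
  row 29 [11101]: (1 OR 1) -> 1
  row 30 [11110]: (0 OR 1) -> 1
  row 31 [11111]: (1 OR 1) -> 1
Full result column, 4 rows per line (a,b,c fixed per line; d,e runs 00..11 left to right):
  rows 0-3 [a,b,c=000]: 0101  = hex 5
  rows 4-7 [a,b,c=001]: 0101  = hex 5
  rows 8-11 [a,b,c=010]: 1111  = hex F
  rows 12-15 [a,b,c=011]: 1111  = hex F
  rows 16-19 [a,b,c=100]: 0101  = hex 5
  rows 20-23 [a,b,c=101]: 0101  = hex 5
  rows 24-27 [a,b,c=110]: 1111  = hex F
  rows 28-31 [a,b,c=111]: 1111  = hex F
Output column (row 0 .. row 31) = 01010101111111110101010111111111
Output column grouped in 4s = 0101 0101 1111 1111 0101 0101 1111 1111 = 0x55FF55FF
Convert to decimal digit by digit (value = value*16 + digit):
  5 -> 5
  5*16 + 5 = 85
  85*16 + 15 (F) = 1375
  1375*16 + 15 (F) = 22015
  22015*16 + 5 = 352245
  352245*16 + 5 = 5635925
  5635925*16 + 15 (F) = 90174815
  90174815*16 + 15 (F) = 1442797055
Decimal = 1442797055

1442797055


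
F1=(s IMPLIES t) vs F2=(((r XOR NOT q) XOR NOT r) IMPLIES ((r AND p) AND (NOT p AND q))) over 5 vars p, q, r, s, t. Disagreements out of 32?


F1 = (s IMPLIES t)
F2 = (((r XOR NOT q) XOR NOT r) IMPLIES ((r AND p) AND (NOT p AND q)))
Evaluate both on each of 32 rows (bits = p,q,r,s,t):
  row 0 [00000]: F1=1 F2=1 -> 0
  row 1 [00001]: F1=1 F2=1 -> 0
  row 2 [00010]: F1=0 F2=1 (differ) -> 1
  row 3 [00011]: F1=1 F2=1 -> 0
  row 4 [00100]: F1=1 F2=1 -> 0
  row 5 [00101]: F1=1 F2=1 -> 0
  row 6 [00110]: F1=0 F2=1 (differ) -> 1
  row 7 [00111]: F1=1 F2=1 -> 0
  row 8 [01000]: F1=1 F2=0 (differ) -> 1
  row 9 [01001]: F1=1 F2=0 (differ) -> 1
  row 10 [01010]: F1=0 F2=0 -> 0
  row 11 [01011]: F1=1 F2=0 (differ) -> 1
  row 12 [01100]: F1=1 F2=0 (differ) -> 1
  row 13 [01101]: F1=1 F2=0 (differ) -> 1
  row 14 [01110]: F1=0 F2=0 -> 0
  row 15 [01111]: F1=1 F2=0 (differ) -> 1
  row 16 [10000]: F1=1 F2=1 -> 0
  row 17 [10001]: F1=1 F2=1 -> 0
  row 18 [10010]: F1=0 F2=1 (differ) -> 1
  row 19 [10011]: F1=1 F2=1 -> 0
  row 20 [10100]: F1=1 F2=1 -> 0
  row 21 [10101]: F1=1 F2=1 -> 0
  row 22 [10110]: F1=0 F2=1 (differ) -> 1
  row 23 [10111]: F1=1 F2=1 -> 0
  row 24 [11000]: F1=1 F2=0 (differ) -> 1
  row 25 [11001]: F1=1 F2=0 (differ) -> 1
  row 26 [11010]: F1=0 F2=0 -> 0
  row 27 [11011]: F1=1 F2=0 (differ) -> 1
  row 28 [11100]: F1=1 F2=0 (differ) -> 1
  row 29 [11101]: F1=1 F2=0 (differ) -> 1
  row 30 [11110]: F1=0 F2=0 -> 0
  row 31 [11111]: F1=1 F2=0 (differ) -> 1
Full result column, 8 rows per line (p,q fixed per line; r,s,t runs 000..111 left to right):
  rows 0-7 [p,q=00]: 00100010  (ones: 2)
  rows 8-15 [p,q=01]: 11011101  (ones: 6)
  rows 16-23 [p,q=10]: 00100010  (ones: 2)
  rows 24-31 [p,q=11]: 11011101  (ones: 6)
Disagreements = 2+6+2+6 = 16

16


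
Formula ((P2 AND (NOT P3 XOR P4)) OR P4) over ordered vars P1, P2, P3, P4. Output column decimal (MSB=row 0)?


Formula: ((P2 AND (NOT P3 XOR P4)) OR P4) over P1, P2, P3, P4 (16 rows)
Evaluate each row (bits = P1,P2,P3,P4, MSB first):
  row 0 [0000]: ((0 AND (NOT 0 XOR 0)) OR 0) -> 0
  row 1 [0001]: ((0 AND (NOT 0 XOR 1)) OR 1) -> 1
  row 2 [0010]: ((0 AND (NOT 1 XOR 0)) OR 0) -> 0
  row 3 [0011]: ((0 AND (NOT 1 XOR 1)) OR 1) -> 1
  row 4 [0100]: ((1 AND (NOT 0 XOR 0)) OR 0) -> 1
  row 5 [0101]: ((1 AND (NOT 0 XOR 1)) OR 1) -> 1
  row 6 [0110]: ((1 AND (NOT 1 XOR 0)) OR 0) -> 0
  row 7 [0111]: ((1 AND (NOT 1 XOR 1)) OR 1) -> 1
  row 8 [1000]: ((0 AND (NOT 0 XOR 0)) OR 0) -> 0
  row 9 [1001]: ((0 AND (NOT 0 XOR 1)) OR 1) -> 1
  row 10 [1010]: ((0 AND (NOT 1 XOR 0)) OR 0) -> 0
  row 11 [1011]: ((0 AND (NOT 1 XOR 1)) OR 1) -> 1
  row 12 [1100]: ((1 AND (NOT 0 XOR 0)) OR 0) -> 1
  row 13 [1101]: ((1 AND (NOT 0 XOR 1)) OR 1) -> 1
  row 14 [1110]: ((1 AND (NOT 1 XOR 0)) OR 0) -> 0
  row 15 [1111]: ((1 AND (NOT 1 XOR 1)) OR 1) -> 1
Full result column, 4 rows per line (P1,P2 fixed per line; P3,P4 runs 00..11 left to right):
  rows 0-3 [P1,P2=00]: 0101  = hex 5
  rows 4-7 [P1,P2=01]: 1101  = hex D
  rows 8-11 [P1,P2=10]: 0101  = hex 5
  rows 12-15 [P1,P2=11]: 1101  = hex D
Output column (row 0 .. row 15) = 0101110101011101
Output column grouped in 4s = 0101 1101 0101 1101 = 0x5D5D
Convert to decimal digit by digit (value = value*16 + digit):
  5 -> 5
  5*16 + 13 (D) = 93
  93*16 + 5 = 1493
  1493*16 + 13 (D) = 23901
Decimal = 23901

23901


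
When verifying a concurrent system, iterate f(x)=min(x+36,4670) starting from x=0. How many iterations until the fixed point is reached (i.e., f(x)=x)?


Step 1: x=0, cap=4670, increment=36
Step 2: x grows by 36 each step until capped at 4670; fixed point is x=4670
Step 3: iterations = ceil(4670/36) = 130

130


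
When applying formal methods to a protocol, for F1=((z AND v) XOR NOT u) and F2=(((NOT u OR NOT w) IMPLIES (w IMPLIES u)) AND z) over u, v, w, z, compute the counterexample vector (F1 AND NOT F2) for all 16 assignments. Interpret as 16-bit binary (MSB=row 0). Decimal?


F1 = ((z AND v) XOR NOT u)
F2 = (((NOT u OR NOT w) IMPLIES (w IMPLIES u)) AND z)
Counterexample to F1=>F2 is where F1=1 and F2=0.
Evaluate each row (bits = u,v,w,z, MSB first):
  row 0 [0000]: F1=1 F2=0 -> F1&~F2 -> 1
  row 1 [0001]: F1=1 F2=1 -> F1&~F2 -> 0
  row 2 [0010]: F1=1 F2=0 -> F1&~F2 -> 1
  row 3 [0011]: F1=1 F2=0 -> F1&~F2 -> 1
  row 4 [0100]: F1=1 F2=0 -> F1&~F2 -> 1
  row 5 [0101]: F1=0 F2=1 -> F1&~F2 -> 0
  row 6 [0110]: F1=1 F2=0 -> F1&~F2 -> 1
  row 7 [0111]: F1=0 F2=0 -> F1&~F2 -> 0
  row 8 [1000]: F1=0 F2=0 -> F1&~F2 -> 0
  row 9 [1001]: F1=0 F2=1 -> F1&~F2 -> 0
  row 10 [1010]: F1=0 F2=0 -> F1&~F2 -> 0
  row 11 [1011]: F1=0 F2=1 -> F1&~F2 -> 0
  row 12 [1100]: F1=0 F2=0 -> F1&~F2 -> 0
  row 13 [1101]: F1=1 F2=1 -> F1&~F2 -> 0
  row 14 [1110]: F1=0 F2=0 -> F1&~F2 -> 0
  row 15 [1111]: F1=1 F2=1 -> F1&~F2 -> 0
Full result column, 4 rows per line (u,v fixed per line; w,z runs 00..11 left to right):
  rows 0-3 [u,v=00]: 1011  = hex B
  rows 4-7 [u,v=01]: 1010  = hex A
  rows 8-11 [u,v=10]: 0000  = hex 0
  rows 12-15 [u,v=11]: 0000  = hex 0
Counterexample vector (row 0 .. row 15) = 1011101000000000
Output column grouped in 4s = 1011 1010 0000 0000 = 0xBA00
Convert to decimal digit by digit (value = value*16 + digit):
  B -> 11
  11*16 + 10 (A) = 186
  186*16 + 0 = 2976
  2976*16 + 0 = 47616
Decimal = 47616

47616


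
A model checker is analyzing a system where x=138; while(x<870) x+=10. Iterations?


Step 1: x goes from 138 toward 870 by 10; the body runs while x<870, so iterations = ceil((bound-start)/step)
Step 2: Distance=732
Step 3: ceil(732/10)=74

74


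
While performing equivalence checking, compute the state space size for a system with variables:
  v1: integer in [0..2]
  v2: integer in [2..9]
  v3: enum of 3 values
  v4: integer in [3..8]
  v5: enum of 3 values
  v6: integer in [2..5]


State space = product of domain sizes of all variables.
Domain sizes:
  v1 (integer in [0..2]): 3
  v2 (integer in [2..9]): 8
  v3 (enum of 3 values): 3
  v4 (integer in [3..8]): 6
  v5 (enum of 3 values): 3
  v6 (integer in [2..5]): 4
Product = 3 * 8 * 3 * 6 * 3 * 4 = 5184

5184


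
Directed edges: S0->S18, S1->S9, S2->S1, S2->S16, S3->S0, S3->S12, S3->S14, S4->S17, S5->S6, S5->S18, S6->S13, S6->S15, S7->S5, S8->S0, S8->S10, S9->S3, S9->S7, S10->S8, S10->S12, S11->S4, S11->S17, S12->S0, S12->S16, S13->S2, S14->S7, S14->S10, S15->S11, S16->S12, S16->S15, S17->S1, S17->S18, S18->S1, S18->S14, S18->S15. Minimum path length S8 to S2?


BFS layer-by-layer from S8:
  dist 0: {S8}
  dist 1: {S0, S10}
  dist 2: {S12, S18}
  dist 3: {S1, S14, S15, S16}
  dist 4: {S7, S9, S11}
  dist 5: {S3, S4, S5, S17}
  dist 6: {S6}
  dist 7: {S13}
  dist 8: {S2}
  -> S2 reached at distance 8
Shortest path length = 8

8


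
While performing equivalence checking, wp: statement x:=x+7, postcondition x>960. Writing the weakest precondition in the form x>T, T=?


Formula: wp(x:=E, P) = P[E/x] (substitute E for x in postcondition)
Step 1: Postcondition: x>960
Step 2: Substitute x+7 for x: x+7>960
Step 3: Solve for x: x > 960-7 = 953

953


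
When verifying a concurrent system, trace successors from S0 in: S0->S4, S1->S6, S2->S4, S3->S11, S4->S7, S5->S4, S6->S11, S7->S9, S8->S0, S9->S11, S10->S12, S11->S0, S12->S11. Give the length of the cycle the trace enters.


Trace from S0 until a state repeats:
  S0 -> S4 -> S7 -> S9 -> S11 -> S0
S0 first seen at step 0, revisited at step 5.
Cycle length = 5 - 0 = 5

5


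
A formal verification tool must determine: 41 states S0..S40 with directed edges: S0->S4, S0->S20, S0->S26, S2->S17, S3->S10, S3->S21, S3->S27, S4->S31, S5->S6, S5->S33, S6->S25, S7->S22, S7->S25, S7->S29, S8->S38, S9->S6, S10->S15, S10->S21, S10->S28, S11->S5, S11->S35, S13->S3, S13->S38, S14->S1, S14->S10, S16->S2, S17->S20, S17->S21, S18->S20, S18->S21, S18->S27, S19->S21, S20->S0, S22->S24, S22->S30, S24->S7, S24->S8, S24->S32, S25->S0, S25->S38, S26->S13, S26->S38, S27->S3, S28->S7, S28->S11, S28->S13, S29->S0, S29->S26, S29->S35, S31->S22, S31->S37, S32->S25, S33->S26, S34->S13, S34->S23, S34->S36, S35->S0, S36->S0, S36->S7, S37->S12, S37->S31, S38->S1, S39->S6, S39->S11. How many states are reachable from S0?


BFS from S0:
  layer 0: {S0}
  layer 1: {S4, S20, S26}
  layer 2: {S13, S31, S38}
  layer 3: {S1, S3, S22, S37}
  layer 4: {S10, S12, S21, S24, S27, S30}
  layer 5: {S7, S8, S15, S28, S32}
  layer 6: {S11, S25, S29}
  layer 7: {S5, S35}
  layer 8: {S6, S33}
Reachable set: {S0, S1, S3, S4, S5, S6, S7, S8, S10, S11, S12, S13, S15, S20, S21, S22, S24, S25, S26, S27, S28, S29, S30, S31, S32, S33, S35, S37, S38}
Count = 29

29


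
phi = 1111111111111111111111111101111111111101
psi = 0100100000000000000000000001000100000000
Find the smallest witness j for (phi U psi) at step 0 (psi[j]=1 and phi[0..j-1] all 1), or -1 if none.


(phi U psi) at 0: need smallest j with psi[j]=1 and phi[i]=1 for all i in [0,j).
Scan from step 0:
  step 0: phi=1, psi=0 -> continue
  step 1: psi=1 and phi held for [0,1) -> witness found
Witness step = 1

1


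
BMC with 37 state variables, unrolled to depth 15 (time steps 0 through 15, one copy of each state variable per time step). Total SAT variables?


BMC unrolls to depth k, creating one copy of each state var for steps 0..k.
Step count = 15 + 1 = 16 (steps 0 through 15)
Vars per step = 37
Total = 37 * 16 = 592

592


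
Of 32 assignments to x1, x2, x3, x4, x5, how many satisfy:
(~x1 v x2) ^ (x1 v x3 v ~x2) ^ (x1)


CNF with 3 clauses over 5 vars (32 assignments).
An assignment satisfies CNF iff every clause has >=1 true literal.
Check each row (bits = x1,x2,x3,x4,x5; clause T/F shown):
  row 0 [00000]: clauses=TTF -> 0
  row 1 [00001]: clauses=TTF -> 0
  row 2 [00010]: clauses=TTF -> 0
  row 3 [00011]: clauses=TTF -> 0
  row 4 [00100]: clauses=TTF -> 0
  row 5 [00101]: clauses=TTF -> 0
  row 6 [00110]: clauses=TTF -> 0
  row 7 [00111]: clauses=TTF -> 0
  row 8 [01000]: clauses=TFF -> 0
  row 9 [01001]: clauses=TFF -> 0
  row 10 [01010]: clauses=TFF -> 0
  row 11 [01011]: clauses=TFF -> 0
  row 12 [01100]: clauses=TTF -> 0
  row 13 [01101]: clauses=TTF -> 0
  row 14 [01110]: clauses=TTF -> 0
  row 15 [01111]: clauses=TTF -> 0
  row 16 [10000]: clauses=FTT -> 0
  row 17 [10001]: clauses=FTT -> 0
  row 18 [10010]: clauses=FTT -> 0
  row 19 [10011]: clauses=FTT -> 0
  row 20 [10100]: clauses=FTT -> 0
  row 21 [10101]: clauses=FTT -> 0
  row 22 [10110]: clauses=FTT -> 0
  row 23 [10111]: clauses=FTT -> 0
  row 24 [11000]: clauses=TTT -> 1
  row 25 [11001]: clauses=TTT -> 1
  row 26 [11010]: clauses=TTT -> 1
  row 27 [11011]: clauses=TTT -> 1
  row 28 [11100]: clauses=TTT -> 1
  row 29 [11101]: clauses=TTT -> 1
  row 30 [11110]: clauses=TTT -> 1
  row 31 [11111]: clauses=TTT -> 1
Full result column, 8 rows per line (x1,x2 fixed per line; x3,x4,x5 runs 000..111 left to right):
  rows 0-7 [x1,x2=00]: 00000000  (ones: 0)
  rows 8-15 [x1,x2=01]: 00000000  (ones: 0)
  rows 16-23 [x1,x2=10]: 00000000  (ones: 0)
  rows 24-31 [x1,x2=11]: 11111111  (ones: 8)
Satisfying assignments = 0+0+0+8 = 8

8


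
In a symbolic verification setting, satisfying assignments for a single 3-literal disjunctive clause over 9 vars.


Step 1: Total=2^9=512
Step 2: Unsat when all 3 false: 2^6=64
Step 3: Sat=512-64=448

448
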